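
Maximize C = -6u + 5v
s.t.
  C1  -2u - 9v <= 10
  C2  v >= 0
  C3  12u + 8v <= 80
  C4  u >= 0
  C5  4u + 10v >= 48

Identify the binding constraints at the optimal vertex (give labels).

Vertices and C = -6u + 5v:
  (0, 10) → C = 50
  (52/11, 32/11) → C = -152/11
  (0, 24/5) → C = 24

The maximum is at (0, 10). Substituting into each constraint, equality holds for C3 and C4; the remaining constraints have slack.

C3 and C4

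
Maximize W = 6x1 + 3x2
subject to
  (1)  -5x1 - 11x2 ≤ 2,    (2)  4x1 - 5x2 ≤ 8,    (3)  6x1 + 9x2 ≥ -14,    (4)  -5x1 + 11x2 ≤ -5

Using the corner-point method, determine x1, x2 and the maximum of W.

x1 = 63/19, x2 = 20/19, maximum W = 438/19

Extreme points and W = 6x1 + 3x2:
  (26/23, -16/23) → W = 108/23
  (3/10, -7/22) → W = 93/110
  (63/19, 20/19) → W = 438/19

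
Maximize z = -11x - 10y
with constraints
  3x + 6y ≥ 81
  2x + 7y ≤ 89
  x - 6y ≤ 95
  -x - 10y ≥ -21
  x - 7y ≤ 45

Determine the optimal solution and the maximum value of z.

x = 57/2, y = -3/4, maximum z = -306

Feasible corners and z = -11x - 10y:
  (57/2, -3/4) → z = -306
  (31, -2) → z = -321
  (597/17, -24/17) → z = -6327/17

At the optimal vertex, 3x + 6y = 81 and -x - 10y = -21.
Solving simultaneously gives x = 57/2, y = -3/4.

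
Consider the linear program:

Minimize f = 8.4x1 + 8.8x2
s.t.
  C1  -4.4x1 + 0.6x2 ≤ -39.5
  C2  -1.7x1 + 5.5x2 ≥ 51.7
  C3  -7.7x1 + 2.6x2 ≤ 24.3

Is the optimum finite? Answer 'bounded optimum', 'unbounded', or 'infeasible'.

bounded optimum

Vertices and f = 8.4x1 + 8.8x2:
  (407/38, 483/38) → f = 19173/95
  (5864/341, 3737/62) → f = 1150642/1705
The feasible region has finitely many vertices and no improving ray; the minimum is 19173/95 at (407/38, 483/38).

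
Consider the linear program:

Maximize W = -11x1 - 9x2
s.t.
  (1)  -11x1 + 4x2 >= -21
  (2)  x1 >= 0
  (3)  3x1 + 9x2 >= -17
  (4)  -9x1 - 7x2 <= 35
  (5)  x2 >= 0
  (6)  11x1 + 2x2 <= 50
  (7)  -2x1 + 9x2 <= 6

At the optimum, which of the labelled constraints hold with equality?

(2) and (5)

Corner points and W = -11x1 - 9x2:
  (21/11, 0) → W = -21
  (213/91, 108/91) → W = -255/7
  (0, 0) → W = 0
  (0, 2/3) → W = -6

The maximum is at (0, 0). Substituting into each constraint, equality holds for (2) and (5); the remaining constraints have slack.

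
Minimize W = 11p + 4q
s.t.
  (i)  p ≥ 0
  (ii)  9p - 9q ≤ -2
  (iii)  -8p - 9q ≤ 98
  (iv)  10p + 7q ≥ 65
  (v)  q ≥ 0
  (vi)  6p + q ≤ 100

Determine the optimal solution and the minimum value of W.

Corner points and W = 11p + 4q:
  (0, 65/7) → W = 260/7
  (0, 100) → W = 400
  (571/153, 605/153) → W = 8701/153
  (898/63, 304/21) → W = 13526/63

At the optimal vertex, p = 0 and 10p + 7q = 65.
Solving simultaneously gives p = 0, q = 65/7.

p = 0, q = 65/7, minimum W = 260/7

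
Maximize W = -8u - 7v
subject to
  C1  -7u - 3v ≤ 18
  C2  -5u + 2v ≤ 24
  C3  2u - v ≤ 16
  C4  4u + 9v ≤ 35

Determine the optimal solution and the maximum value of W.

Corner points and W = -8u - 7v:
  (-108/29, 78/29) → W = 318/29
  (30/13, -148/13) → W = 796/13
  (-146/53, 271/53) → W = -729/53
  (179/22, 3/11) → W = -67

At the optimal vertex, -7u - 3v = 18 and 2u - v = 16.
Solving simultaneously gives u = 30/13, v = -148/13.

u = 30/13, v = -148/13, maximum W = 796/13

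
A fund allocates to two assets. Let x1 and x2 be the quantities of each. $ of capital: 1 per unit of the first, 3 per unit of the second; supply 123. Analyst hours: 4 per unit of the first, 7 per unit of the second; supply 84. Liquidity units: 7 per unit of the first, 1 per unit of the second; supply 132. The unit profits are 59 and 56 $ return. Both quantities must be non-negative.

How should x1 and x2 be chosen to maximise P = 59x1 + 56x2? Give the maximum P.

x1 = 56/3, x2 = 4/3, maximum P = 1176

Feasible corners and P = 59x1 + 56x2:
  (0, 0) → P = 0
  (0, 12) → P = 672
  (132/7, 0) → P = 7788/7
  (56/3, 4/3) → P = 1176

The optimum lies where 4x1 + 7x2 = 84 and 7x1 + x2 = 132.
Solving simultaneously gives x1 = 56/3, x2 = 4/3.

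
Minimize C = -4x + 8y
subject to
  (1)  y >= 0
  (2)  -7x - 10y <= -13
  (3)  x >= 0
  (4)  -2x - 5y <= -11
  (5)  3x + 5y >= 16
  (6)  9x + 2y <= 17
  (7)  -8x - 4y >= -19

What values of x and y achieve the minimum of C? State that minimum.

At the optimal vertex, 3x + 5y = 16 and -8x - 4y = -19.
Solving simultaneously gives x = 31/28, y = 71/28.

x = 31/28, y = 71/28, minimum C = 111/7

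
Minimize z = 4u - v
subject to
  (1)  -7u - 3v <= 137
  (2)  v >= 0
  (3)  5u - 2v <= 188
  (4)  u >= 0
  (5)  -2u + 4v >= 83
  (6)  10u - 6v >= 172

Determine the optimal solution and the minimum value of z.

Extreme points and z = 4u - v:
  (459/8, 791/16) → z = 2881/16
  (392/5, 102) → z = 1058/5
  (593/14, 587/14) → z = 255/2

u = 593/14, v = 587/14, minimum z = 255/2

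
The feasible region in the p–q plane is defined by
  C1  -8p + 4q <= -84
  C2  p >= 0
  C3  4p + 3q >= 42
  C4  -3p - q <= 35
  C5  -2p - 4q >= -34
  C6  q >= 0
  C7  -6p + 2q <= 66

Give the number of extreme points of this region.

3

Pairwise boundary intersections that survive every other constraint:
  (21/2, 0)
  (59/5, 13/5)
  (17, 0)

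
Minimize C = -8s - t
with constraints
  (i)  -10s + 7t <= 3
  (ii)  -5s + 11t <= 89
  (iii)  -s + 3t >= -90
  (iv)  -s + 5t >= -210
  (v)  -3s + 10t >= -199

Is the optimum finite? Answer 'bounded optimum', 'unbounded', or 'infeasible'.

From the feasible point (118/15, 35/3), moving in the direction (3, 1) keeps every constraint satisfied while C decreases without bound.

unbounded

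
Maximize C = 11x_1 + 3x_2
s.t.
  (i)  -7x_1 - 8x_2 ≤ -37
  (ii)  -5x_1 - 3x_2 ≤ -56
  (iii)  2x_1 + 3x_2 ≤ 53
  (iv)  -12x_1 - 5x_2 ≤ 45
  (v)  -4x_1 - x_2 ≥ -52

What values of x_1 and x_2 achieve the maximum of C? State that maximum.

x_1 = 103/10, x_2 = 54/5, maximum C = 1457/10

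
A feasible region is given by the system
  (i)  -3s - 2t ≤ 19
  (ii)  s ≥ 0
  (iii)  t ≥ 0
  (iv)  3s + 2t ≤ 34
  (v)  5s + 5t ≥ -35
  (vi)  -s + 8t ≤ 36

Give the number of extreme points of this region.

4

Of the 14 pairwise boundary intersections, those satisfying every inequality are:
  (0, 0)
  (0, 9/2)
  (34/3, 0)
  (100/13, 71/13)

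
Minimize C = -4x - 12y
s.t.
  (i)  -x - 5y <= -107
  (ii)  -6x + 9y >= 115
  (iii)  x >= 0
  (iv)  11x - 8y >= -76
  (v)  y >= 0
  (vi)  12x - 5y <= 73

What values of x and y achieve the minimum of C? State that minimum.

x = 964/41, y = 1715/41, minimum C = -596

Extreme points and C = -4x - 12y:
  (388/39, 757/39) → C = -10636/39
  (68/9, 179/9) → C = -2420/9
  (616/39, 303/13) → C = -13372/39
  (964/41, 1715/41) → C = -596

At the optimal vertex, 11x - 8y = -76 and 12x - 5y = 73.
Solving simultaneously gives x = 964/41, y = 1715/41.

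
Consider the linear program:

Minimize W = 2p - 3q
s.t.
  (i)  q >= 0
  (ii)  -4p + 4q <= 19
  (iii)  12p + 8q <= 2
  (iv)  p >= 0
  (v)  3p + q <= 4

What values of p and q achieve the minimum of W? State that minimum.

Corner points and W = 2p - 3q:
  (1/6, 0) → W = 1/3
  (0, 0) → W = 0
  (0, 1/4) → W = -3/4

The binding constraints are 12p + 8q = 2 and p = 0.
Solving simultaneously gives p = 0, q = 1/4.

p = 0, q = 1/4, minimum W = -3/4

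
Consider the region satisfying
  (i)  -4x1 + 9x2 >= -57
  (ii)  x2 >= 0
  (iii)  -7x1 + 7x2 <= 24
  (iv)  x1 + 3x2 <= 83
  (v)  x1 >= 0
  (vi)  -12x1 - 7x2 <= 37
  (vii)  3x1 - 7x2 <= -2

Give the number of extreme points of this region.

Of the 21 pairwise boundary intersections, those satisfying every inequality are:
  (509/28, 605/28)
  (0, 24/7)
  (575/16, 251/16)
  (0, 2/7)

4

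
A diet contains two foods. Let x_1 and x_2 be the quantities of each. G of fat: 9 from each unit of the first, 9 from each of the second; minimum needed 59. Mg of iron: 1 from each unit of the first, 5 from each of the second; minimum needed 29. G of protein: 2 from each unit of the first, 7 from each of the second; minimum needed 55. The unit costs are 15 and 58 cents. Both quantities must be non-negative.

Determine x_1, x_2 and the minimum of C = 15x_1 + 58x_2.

x_1 = 24, x_2 = 1, minimum C = 418

Extreme points and C = 15x_1 + 58x_2:
  (0, 55/7) → C = 3190/7
  (29, 0) → C = 435
  (24, 1) → C = 418
The feasible region is unbounded (it extends along (0, 1), (1, 0)), but C strictly increases along every unbounded feasible direction, so there is no improving ray and the minimum is attained at a vertex.

The binding constraints are x_1 + 5x_2 = 29 and 2x_1 + 7x_2 = 55.
Solving simultaneously gives x_1 = 24, x_2 = 1.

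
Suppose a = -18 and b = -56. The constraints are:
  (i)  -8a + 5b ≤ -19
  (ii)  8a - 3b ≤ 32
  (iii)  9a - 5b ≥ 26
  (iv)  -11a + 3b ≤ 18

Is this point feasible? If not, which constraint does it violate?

not feasible — violates (iv)

Constraint (iv): -11a + 3b = 30, which is not ≤ 18. All other constraints are satisfied.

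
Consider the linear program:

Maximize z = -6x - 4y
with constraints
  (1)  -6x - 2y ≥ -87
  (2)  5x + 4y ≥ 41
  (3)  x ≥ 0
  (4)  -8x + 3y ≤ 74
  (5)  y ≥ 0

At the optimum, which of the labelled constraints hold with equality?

(2) and (3)

Vertices and z = -6x - 4y:
  (113/34, 570/17) → z = -2619/17
  (29/2, 0) → z = -87
  (0, 41/4) → z = -41
  (41/5, 0) → z = -246/5
  (0, 74/3) → z = -296/3

The maximum is at (0, 41/4). Substituting into each constraint, equality holds for (2) and (3); the remaining constraints have slack.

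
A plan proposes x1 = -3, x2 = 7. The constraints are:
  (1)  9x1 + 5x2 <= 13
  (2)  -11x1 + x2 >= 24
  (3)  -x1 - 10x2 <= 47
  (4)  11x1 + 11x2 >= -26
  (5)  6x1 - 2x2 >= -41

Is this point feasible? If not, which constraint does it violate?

feasible

(1): 8 ≤ 13 ✓
(2): 40 ≥ 24 ✓
(3): -67 ≤ 47 ✓
(4): 44 ≥ -26 ✓
(5): -32 ≥ -41 ✓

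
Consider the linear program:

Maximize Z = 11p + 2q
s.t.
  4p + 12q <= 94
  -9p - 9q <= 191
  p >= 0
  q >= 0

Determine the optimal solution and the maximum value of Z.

Feasible corners and Z = 11p + 2q:
  (0, 47/6) → Z = 47/3
  (47/2, 0) → Z = 517/2
  (0, 0) → Z = 0

p = 47/2, q = 0, maximum Z = 517/2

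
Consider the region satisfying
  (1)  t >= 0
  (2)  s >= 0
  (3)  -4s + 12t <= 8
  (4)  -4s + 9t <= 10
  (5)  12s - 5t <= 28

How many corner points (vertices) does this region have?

4

Intersecting each pair of boundary lines and keeping only the points that satisfy every inequality leaves:
  (0, 0)
  (7/3, 0)
  (0, 2/3)
  (94/31, 52/31)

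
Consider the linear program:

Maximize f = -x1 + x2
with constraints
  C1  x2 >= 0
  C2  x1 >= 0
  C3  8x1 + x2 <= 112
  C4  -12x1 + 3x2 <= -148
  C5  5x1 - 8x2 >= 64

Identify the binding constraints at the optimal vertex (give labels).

C1 and C5

Feasible corners and f = -x1 + x2:
  (14, 0) → f = -14
  (64/5, 0) → f = -64/5
  (320/23, 16/23) → f = -304/23

The maximum is at (64/5, 0). Substituting into each constraint, equality holds for C1 and C5; the remaining constraints have slack.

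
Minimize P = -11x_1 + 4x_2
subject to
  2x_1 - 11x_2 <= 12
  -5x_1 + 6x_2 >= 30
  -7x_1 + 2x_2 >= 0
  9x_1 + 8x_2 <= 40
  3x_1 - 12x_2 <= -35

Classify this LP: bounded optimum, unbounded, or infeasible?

bounded optimum

Extreme points and P = -11x_1 + 4x_2:
  (-529/9, -106/9) → P = 5395/9
  (0, 5) → P = 20
  (-25/7, 85/42) → P = 995/21
The feasible region has finitely many vertices and no improving ray; the minimum is 20 at (0, 5).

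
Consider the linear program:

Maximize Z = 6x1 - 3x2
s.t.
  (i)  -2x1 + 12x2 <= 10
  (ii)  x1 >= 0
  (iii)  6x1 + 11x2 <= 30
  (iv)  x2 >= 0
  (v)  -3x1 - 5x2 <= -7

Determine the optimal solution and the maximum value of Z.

At the optimal vertex, 6x1 + 11x2 = 30 and x2 = 0.
Solving simultaneously gives x1 = 5, x2 = 0.

x1 = 5, x2 = 0, maximum Z = 30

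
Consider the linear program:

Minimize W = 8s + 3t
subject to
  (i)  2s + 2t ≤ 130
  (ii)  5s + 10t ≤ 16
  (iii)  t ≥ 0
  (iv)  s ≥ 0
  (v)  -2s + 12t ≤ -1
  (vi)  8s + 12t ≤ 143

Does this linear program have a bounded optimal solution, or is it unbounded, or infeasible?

bounded optimum

Corner points and W = 8s + 3t:
  (16/5, 0) → W = 128/5
  (101/40, 27/80) → W = 1697/80
  (1/2, 0) → W = 4
The feasible region has finitely many vertices and no improving ray; the minimum is 4 at (1/2, 0).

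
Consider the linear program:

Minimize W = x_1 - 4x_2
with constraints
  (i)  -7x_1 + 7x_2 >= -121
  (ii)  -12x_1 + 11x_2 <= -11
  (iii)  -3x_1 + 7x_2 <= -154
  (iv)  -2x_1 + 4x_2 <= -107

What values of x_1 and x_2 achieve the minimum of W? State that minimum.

x_1 = -265/14, x_2 = -507/14, minimum W = 1763/14

Vertices and W = x_1 - 4x_2:
  (-1254/7, -1375/7) → W = 4246/7
  (-265/14, -507/14) → W = 1763/14
  (-1133/26, -631/13) → W = 3915/26

The binding constraints are -7x_1 + 7x_2 = -121 and -2x_1 + 4x_2 = -107.
Solving simultaneously gives x_1 = -265/14, x_2 = -507/14.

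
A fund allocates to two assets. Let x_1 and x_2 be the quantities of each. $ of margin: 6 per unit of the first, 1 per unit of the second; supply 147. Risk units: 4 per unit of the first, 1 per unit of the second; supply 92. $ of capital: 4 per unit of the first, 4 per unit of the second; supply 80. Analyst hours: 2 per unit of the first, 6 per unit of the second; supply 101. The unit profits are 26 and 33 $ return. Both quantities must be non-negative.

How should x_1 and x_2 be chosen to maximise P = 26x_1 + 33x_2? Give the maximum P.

x_1 = 19/4, x_2 = 61/4, maximum P = 2507/4

Vertices and P = 26x_1 + 33x_2:
  (0, 0) → P = 0
  (0, 101/6) → P = 1111/2
  (20, 0) → P = 520
  (19/4, 61/4) → P = 2507/4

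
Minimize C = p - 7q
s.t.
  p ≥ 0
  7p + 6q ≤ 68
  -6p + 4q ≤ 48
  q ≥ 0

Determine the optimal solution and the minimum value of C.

Corner points and C = p - 7q:
  (0, 34/3) → C = -238/3
  (0, 0) → C = 0
  (68/7, 0) → C = 68/7

At the optimal vertex, p = 0 and 7p + 6q = 68.
Solving simultaneously gives p = 0, q = 34/3.

p = 0, q = 34/3, minimum C = -238/3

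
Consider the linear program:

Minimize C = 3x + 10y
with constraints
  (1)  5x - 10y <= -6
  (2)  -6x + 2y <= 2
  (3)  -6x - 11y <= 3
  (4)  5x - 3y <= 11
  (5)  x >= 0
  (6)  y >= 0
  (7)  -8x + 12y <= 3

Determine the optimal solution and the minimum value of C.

Corner points and C = 3x + 10y:
  (128/35, 17/7) → C = 1234/35
  (21/10, 33/20) → C = 114/5
  (47/12, 103/36) → C = 1453/36

x = 21/10, y = 33/20, minimum C = 114/5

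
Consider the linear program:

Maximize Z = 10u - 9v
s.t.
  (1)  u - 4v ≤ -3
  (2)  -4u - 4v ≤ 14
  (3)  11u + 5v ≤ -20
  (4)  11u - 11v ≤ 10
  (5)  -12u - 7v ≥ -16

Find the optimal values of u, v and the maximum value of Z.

u = -95/49, v = 13/49, maximum Z = -1067/49

Extreme points and Z = 10u - 9v:
  (-17/5, -1/10) → Z = -331/10
  (-95/49, 13/49) → Z = -1067/49
  (-220/17, 416/17) → Z = -5944/17
The feasible region is unbounded (it extends along (-1, 1), (-7, 12)), but Z strictly decreases along every unbounded feasible direction, so there is no improving ray and the maximum is attained at a vertex.

The binding constraints are u - 4v = -3 and 11u + 5v = -20.
Solving simultaneously gives u = -95/49, v = 13/49.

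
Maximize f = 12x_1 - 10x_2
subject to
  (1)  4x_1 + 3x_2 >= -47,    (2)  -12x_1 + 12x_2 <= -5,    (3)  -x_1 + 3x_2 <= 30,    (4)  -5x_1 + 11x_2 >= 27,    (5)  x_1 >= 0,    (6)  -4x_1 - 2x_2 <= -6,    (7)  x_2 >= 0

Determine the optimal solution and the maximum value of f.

x_1 = 249/4, x_2 = 123/4, maximum f = 879/2

Vertices and f = 12x_1 - 10x_2:
  (125/8, 365/24) → f = 425/12
  (379/72, 349/72) → f = 529/36
  (249/4, 123/4) → f = 879/2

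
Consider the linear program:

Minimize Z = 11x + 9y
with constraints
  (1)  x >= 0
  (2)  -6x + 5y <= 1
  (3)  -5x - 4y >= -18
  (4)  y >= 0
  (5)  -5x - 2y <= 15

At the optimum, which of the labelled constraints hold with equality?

Extreme points and Z = 11x + 9y:
  (0, 1/5) → Z = 9/5
  (0, 0) → Z = 0
  (86/49, 113/49) → Z = 1963/49
  (18/5, 0) → Z = 198/5

The minimum is at (0, 0). Substituting into each constraint, equality holds for (1) and (4); the remaining constraints have slack.

(1) and (4)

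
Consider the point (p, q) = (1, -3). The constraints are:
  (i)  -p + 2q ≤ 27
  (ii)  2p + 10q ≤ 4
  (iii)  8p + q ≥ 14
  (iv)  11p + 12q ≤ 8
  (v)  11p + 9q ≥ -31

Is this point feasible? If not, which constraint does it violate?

not feasible — violates (iii)

Constraint (iii): 8p + q = 5, which is not ≥ 14. All other constraints are satisfied.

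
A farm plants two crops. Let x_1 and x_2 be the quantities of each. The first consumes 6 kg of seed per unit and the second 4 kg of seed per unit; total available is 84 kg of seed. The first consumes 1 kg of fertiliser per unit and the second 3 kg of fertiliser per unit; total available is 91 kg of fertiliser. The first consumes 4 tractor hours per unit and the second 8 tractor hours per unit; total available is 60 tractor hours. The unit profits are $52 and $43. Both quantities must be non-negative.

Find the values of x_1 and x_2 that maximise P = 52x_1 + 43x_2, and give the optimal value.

x_1 = 27/2, x_2 = 3/4, maximum P = 2937/4

Corner points and P = 52x_1 + 43x_2:
  (0, 0) → P = 0
  (0, 15/2) → P = 645/2
  (14, 0) → P = 728
  (27/2, 3/4) → P = 2937/4

The binding constraints are 6x_1 + 4x_2 = 84 and 4x_1 + 8x_2 = 60.
Solving simultaneously gives x_1 = 27/2, x_2 = 3/4.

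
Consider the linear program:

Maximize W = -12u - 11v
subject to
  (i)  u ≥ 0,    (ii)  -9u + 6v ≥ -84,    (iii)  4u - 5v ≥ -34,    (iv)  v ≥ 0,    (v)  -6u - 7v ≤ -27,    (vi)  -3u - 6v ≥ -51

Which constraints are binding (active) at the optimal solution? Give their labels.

(i) and (v)

Vertices and W = -12u - 11v:
  (0, 34/5) → W = -374/5
  (0, 27/7) → W = -297/7
  (28/3, 0) → W = -112
  (45/4, 23/8) → W = -1333/8
  (17/13, 102/13) → W = -102
  (9/2, 0) → W = -54

The maximum is at (0, 27/7). Substituting into each constraint, equality holds for (i) and (v); the remaining constraints have slack.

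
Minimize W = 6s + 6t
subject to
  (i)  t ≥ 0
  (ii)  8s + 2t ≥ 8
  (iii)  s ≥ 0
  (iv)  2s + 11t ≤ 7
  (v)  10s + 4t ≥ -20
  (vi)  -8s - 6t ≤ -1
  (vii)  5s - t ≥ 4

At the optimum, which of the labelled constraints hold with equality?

Vertices and W = 6s + 6t:
  (1, 0) → W = 6
  (7/2, 0) → W = 21
  (8/9, 4/9) → W = 8
  (17/19, 9/19) → W = 156/19

The minimum is at (1, 0). Substituting into each constraint, equality holds for (i) and (ii); the remaining constraints have slack.

(i) and (ii)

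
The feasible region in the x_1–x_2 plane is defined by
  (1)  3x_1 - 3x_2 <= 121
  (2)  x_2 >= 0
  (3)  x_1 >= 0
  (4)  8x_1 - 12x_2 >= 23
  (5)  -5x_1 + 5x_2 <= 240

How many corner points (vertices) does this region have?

3

Pairwise boundary intersections that survive every other constraint:
  (121/3, 0)
  (461/4, 899/12)
  (23/8, 0)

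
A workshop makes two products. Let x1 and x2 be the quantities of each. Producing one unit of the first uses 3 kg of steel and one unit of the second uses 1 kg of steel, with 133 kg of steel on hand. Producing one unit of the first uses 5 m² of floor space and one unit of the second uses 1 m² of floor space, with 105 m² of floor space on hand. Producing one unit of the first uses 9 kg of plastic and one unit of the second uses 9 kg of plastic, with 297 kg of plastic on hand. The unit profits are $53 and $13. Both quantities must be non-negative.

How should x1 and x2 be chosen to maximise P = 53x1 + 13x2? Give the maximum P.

Vertices and P = 53x1 + 13x2:
  (0, 0) → P = 0
  (0, 33) → P = 429
  (21, 0) → P = 1113
  (18, 15) → P = 1149

At the optimal vertex, 5x1 + x2 = 105 and 9x1 + 9x2 = 297.
Solving simultaneously gives x1 = 18, x2 = 15.

x1 = 18, x2 = 15, maximum P = 1149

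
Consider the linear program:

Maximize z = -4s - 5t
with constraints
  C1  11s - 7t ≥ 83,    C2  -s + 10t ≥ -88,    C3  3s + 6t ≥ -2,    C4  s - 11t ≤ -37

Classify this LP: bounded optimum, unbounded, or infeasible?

bounded optimum

Extreme points and z = -4s - 5t:
  (586/57, 245/57) → z = -3569/57
  (1338, 125) → z = -5977
The feasible region has finitely many vertices and no improving ray; the maximum is -3569/57 at (586/57, 245/57).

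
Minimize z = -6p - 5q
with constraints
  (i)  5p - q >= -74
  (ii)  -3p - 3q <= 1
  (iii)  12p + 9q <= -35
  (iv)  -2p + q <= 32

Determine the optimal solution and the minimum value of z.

Extreme points and z = -6p - 5q:
  (-32/3, 31/3) → z = 37/3
  (-97/9, 94/9) → z = 112/9
  (-323/30, 157/15) → z = 184/15

p = -323/30, q = 157/15, minimum z = 184/15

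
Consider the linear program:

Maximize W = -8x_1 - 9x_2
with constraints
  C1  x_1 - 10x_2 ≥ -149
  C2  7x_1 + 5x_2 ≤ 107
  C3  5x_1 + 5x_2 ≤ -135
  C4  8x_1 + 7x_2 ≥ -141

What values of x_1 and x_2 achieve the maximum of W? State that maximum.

x_1 = 1454/9, x_2 = -1843/9, maximum W = 4955/9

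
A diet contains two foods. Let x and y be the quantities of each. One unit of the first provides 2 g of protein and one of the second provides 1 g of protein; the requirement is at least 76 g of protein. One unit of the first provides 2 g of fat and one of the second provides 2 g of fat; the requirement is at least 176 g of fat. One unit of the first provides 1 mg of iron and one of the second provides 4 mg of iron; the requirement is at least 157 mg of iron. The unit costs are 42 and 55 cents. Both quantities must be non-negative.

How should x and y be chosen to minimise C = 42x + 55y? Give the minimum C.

x = 65, y = 23, minimum C = 3995

Vertices and C = 42x + 55y:
  (0, 88) → C = 4840
  (157, 0) → C = 6594
  (65, 23) → C = 3995
The feasible region is unbounded (it extends along (0, 1), (1, 0)), but C strictly increases along every unbounded feasible direction, so there is no improving ray and the minimum is attained at a vertex.

The optimum lies where 2x + 2y = 176 and x + 4y = 157.
Solving simultaneously gives x = 65, y = 23.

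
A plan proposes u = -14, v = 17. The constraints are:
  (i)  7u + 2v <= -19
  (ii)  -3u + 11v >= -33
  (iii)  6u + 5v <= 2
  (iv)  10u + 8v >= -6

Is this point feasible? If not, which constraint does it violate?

(i): -64 ≤ -19 ✓
(ii): 229 ≥ -33 ✓
(iii): 1 ≤ 2 ✓
(iv): -4 ≥ -6 ✓

feasible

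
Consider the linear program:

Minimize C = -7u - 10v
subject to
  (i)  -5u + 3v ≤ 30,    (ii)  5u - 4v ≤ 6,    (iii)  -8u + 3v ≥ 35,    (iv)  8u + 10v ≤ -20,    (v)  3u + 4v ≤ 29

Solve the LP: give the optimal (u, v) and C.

Vertices and C = -7u - 10v:
  (-138/5, -36) → C = 2766/5
  (-180/37, 70/37) → C = 560/37
  (-158/17, -223/17) → C = 3336/17
  (-205/52, 15/13) → C = 835/52

u = -180/37, v = 70/37, minimum C = 560/37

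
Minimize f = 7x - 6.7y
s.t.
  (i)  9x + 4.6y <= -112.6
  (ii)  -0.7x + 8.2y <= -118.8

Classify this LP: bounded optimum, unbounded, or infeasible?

unbounded

From the feasible point (-18842/3851, -57401/3851), moving in the direction (-8.2, -0.7) keeps every constraint satisfied while f decreases without bound.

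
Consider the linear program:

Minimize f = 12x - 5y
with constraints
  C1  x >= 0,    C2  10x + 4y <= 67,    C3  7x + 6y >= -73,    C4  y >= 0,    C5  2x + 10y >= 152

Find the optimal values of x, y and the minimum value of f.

x = 0, y = 67/4, minimum f = -335/4

Corner points and f = 12x - 5y:
  (0, 67/4) → f = -335/4
  (0, 76/5) → f = -76
  (31/46, 693/46) → f = -3093/46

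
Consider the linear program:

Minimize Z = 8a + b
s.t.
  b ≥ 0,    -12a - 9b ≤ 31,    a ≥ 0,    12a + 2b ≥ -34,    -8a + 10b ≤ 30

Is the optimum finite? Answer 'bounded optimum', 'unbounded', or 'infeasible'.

Extreme points and Z = 8a + b:
  (0, 0) → Z = 0
  (0, 3) → Z = 3
The feasible region has finitely many vertices and no improving ray; the minimum is 0 at (0, 0).

bounded optimum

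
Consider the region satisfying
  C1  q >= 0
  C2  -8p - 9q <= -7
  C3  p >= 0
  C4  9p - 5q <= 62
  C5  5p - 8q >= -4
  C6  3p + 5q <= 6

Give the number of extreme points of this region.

Intersecting each pair of boundary lines and keeping only the points that satisfy every inequality leaves:
  (7/8, 0)
  (2, 0)
  (20/109, 67/109)
  (4/7, 6/7)

4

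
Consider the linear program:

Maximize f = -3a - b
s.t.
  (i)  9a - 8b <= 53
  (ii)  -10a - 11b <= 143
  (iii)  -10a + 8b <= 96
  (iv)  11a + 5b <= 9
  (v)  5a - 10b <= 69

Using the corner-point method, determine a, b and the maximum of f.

a = -220/19, b = -47/19, maximum f = 707/19

Feasible corners and f = -3a - b:
  (337/133, -502/133) → f = -509/133
  (-11/25, -178/25) → f = 211/25
  (-220/19, -47/19) → f = 707/19
  (-671/155, -281/31) → f = 3418/155
  (-68/23, 191/23) → f = 13/23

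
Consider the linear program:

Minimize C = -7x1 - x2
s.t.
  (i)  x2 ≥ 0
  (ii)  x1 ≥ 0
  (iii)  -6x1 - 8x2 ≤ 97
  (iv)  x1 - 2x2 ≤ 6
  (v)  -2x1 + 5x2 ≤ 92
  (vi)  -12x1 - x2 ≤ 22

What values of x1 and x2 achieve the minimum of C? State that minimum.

x1 = 214, x2 = 104, minimum C = -1602

Vertices and C = -7x1 - x2:
  (0, 0) → C = 0
  (6, 0) → C = -42
  (0, 92/5) → C = -92/5
  (214, 104) → C = -1602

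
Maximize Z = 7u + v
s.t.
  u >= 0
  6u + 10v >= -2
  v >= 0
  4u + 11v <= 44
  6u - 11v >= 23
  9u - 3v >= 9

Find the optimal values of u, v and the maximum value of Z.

Corner points and Z = 7u + v:
  (11, 0) → Z = 77
  (23/6, 0) → Z = 161/6
  (67/10, 86/55) → Z = 5331/110

At the optimal vertex, v = 0 and 4u + 11v = 44.
Solving simultaneously gives u = 11, v = 0.

u = 11, v = 0, maximum Z = 77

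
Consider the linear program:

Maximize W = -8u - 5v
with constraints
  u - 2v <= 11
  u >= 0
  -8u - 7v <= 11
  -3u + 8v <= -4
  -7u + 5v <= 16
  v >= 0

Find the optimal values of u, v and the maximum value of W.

u = 4/3, v = 0, maximum W = -32/3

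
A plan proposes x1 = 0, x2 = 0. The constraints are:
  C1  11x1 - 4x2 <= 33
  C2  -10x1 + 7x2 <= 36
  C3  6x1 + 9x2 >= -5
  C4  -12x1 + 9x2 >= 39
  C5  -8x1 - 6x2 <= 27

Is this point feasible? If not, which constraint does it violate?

Constraint C4: -12x1 + 9x2 = 0, which is not ≥ 39. All other constraints are satisfied.

not feasible — violates C4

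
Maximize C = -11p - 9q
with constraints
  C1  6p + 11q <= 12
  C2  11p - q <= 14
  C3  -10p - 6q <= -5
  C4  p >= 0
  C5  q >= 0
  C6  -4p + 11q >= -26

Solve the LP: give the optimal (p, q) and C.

Vertices and C = -11p - 9q:
  (166/127, 48/127) → C = -2258/127
  (0, 12/11) → C = -108/11
  (14/11, 0) → C = -14
  (0, 5/6) → C = -15/2
  (1/2, 0) → C = -11/2

At the optimal vertex, -10p - 6q = -5 and q = 0.
Solving simultaneously gives p = 1/2, q = 0.

p = 1/2, q = 0, maximum C = -11/2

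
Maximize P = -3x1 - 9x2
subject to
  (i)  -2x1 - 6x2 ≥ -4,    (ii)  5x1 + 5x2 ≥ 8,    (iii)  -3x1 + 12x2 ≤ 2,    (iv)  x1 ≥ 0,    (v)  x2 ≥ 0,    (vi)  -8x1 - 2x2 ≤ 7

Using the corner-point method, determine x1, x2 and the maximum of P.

x1 = 8/5, x2 = 0, maximum P = -24/5

Extreme points and P = -3x1 - 9x2:
  (7/5, 1/5) → P = -6
  (2, 0) → P = -6
  (8/5, 0) → P = -24/5

The binding constraints are 5x1 + 5x2 = 8 and x2 = 0.
Solving simultaneously gives x1 = 8/5, x2 = 0.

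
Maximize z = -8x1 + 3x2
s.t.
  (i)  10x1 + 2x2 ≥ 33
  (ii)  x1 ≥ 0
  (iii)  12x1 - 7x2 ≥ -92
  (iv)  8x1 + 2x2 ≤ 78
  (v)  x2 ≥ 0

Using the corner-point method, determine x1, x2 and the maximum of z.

x1 = 1/2, x2 = 14, maximum z = 38

Extreme points and z = -8x1 + 3x2:
  (1/2, 14) → z = 38
  (33/10, 0) → z = -132/5
  (181/40, 209/10) → z = 53/2
  (39/4, 0) → z = -78

The optimum lies where 10x1 + 2x2 = 33 and 12x1 - 7x2 = -92.
Solving simultaneously gives x1 = 1/2, x2 = 14.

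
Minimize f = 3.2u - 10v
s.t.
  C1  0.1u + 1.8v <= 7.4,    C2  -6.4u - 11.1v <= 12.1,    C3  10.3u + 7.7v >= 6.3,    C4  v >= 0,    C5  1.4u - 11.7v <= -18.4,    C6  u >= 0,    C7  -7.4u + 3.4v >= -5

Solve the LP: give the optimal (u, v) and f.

Corner points and f = 3.2u - 10v:
  (0, 37/9) → f = -370/9
  (1708/683, 2713/683) → f = -108322/3415
  (0, 184/117) → f = -1840/117
  (6053/4091, 7158/4091) → f = -261052/20455

At the optimal vertex, 0.1u + 1.8v = 7.4 and u = 0.
Solving simultaneously gives u = 0, v = 37/9.

u = 0, v = 37/9, minimum f = -370/9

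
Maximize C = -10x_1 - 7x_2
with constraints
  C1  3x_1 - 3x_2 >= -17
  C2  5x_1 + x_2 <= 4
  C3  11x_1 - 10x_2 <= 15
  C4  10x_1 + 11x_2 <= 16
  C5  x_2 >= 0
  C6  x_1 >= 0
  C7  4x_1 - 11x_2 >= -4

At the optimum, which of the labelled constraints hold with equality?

Vertices and C = -10x_1 - 7x_2:
  (4/5, 0) → C = -8
  (40/59, 36/59) → C = -652/59
  (0, 0) → C = 0
  (0, 4/11) → C = -28/11

The maximum is at (0, 0). Substituting into each constraint, equality holds for C5 and C6; the remaining constraints have slack.

C5 and C6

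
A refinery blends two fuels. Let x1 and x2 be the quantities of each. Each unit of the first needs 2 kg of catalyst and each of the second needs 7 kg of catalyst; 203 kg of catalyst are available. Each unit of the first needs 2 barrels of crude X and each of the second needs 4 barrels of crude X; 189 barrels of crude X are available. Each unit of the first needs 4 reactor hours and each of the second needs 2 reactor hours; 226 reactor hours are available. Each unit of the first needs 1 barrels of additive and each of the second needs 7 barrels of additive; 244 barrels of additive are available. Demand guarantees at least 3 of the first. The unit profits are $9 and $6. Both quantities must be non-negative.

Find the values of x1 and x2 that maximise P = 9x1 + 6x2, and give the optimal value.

Feasible corners and P = 9x1 + 6x2:
  (113/2, 0) → P = 1017/2
  (3, 0) → P = 27
  (49, 15) → P = 531
  (3, 197/7) → P = 1371/7

x1 = 49, x2 = 15, maximum P = 531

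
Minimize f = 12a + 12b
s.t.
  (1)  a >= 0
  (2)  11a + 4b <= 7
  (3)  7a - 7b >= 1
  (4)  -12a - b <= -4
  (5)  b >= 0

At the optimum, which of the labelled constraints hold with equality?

Vertices and f = 12a + 12b:
  (53/105, 38/105) → f = 52/5
  (7/11, 0) → f = 84/11
  (29/91, 16/91) → f = 540/91
  (1/3, 0) → f = 4

The minimum is at (1/3, 0). Substituting into each constraint, equality holds for (4) and (5); the remaining constraints have slack.

(4) and (5)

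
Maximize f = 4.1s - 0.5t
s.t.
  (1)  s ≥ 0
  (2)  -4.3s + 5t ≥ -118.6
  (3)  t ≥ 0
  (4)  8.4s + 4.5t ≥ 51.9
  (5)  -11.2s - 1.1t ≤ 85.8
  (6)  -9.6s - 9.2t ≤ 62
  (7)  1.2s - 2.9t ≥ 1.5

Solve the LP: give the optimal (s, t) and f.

Vertices and f = 4.1s - 0.5t:
  (1186/43, 0) → f = 24313/215
  (52, 21) → f = 2027/10
  (173/28, 0) → f = 7093/280
  (2621/496, 207/124) → f = 103321/4960

s = 52, t = 21, maximum f = 202.7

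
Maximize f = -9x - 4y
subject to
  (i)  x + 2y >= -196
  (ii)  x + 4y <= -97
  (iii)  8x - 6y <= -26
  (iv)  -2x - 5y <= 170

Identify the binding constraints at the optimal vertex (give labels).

Feasible corners and f = -9x - 4y:
  (-343/19, -375/19) → f = 4587/19
  (-65, -8) → f = 617
  (-575/26, -327/13) → f = 7791/26

The maximum is at (-65, -8). Substituting into each constraint, equality holds for (ii) and (iv); the remaining constraints have slack.

(ii) and (iv)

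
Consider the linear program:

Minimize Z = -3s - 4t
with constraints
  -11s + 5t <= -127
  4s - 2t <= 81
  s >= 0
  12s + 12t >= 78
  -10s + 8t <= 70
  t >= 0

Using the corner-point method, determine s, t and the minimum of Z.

s = 197/3, t = 545/6, minimum Z = -1681/3

Corner points and Z = -3s - 4t:
  (683/19, 1020/19) → Z = -6129/19
  (127/11, 0) → Z = -381/11
  (197/3, 545/6) → Z = -1681/3
  (81/4, 0) → Z = -243/4

At the optimal vertex, 4s - 2t = 81 and -10s + 8t = 70.
Solving simultaneously gives s = 197/3, t = 545/6.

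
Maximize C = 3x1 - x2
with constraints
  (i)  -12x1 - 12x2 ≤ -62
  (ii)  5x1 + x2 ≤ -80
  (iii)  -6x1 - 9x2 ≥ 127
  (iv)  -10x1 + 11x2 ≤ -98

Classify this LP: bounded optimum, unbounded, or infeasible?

The boundaries -12x1 - 12x2 = -62 and -6x1 - 9x2 = 127 meet at (347/6, -158/3), but that point violates 5x1 + x2 ≤ -80. Every candidate vertex is excluded by some other constraint, so the feasible region is empty.

infeasible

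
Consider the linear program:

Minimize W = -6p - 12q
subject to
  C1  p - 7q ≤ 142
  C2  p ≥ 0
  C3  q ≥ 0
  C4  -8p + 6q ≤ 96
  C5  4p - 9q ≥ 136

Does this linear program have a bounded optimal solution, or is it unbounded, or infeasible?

unbounded

From the feasible point (142, 0), moving in the direction (7, 1) keeps every constraint satisfied while W decreases without bound.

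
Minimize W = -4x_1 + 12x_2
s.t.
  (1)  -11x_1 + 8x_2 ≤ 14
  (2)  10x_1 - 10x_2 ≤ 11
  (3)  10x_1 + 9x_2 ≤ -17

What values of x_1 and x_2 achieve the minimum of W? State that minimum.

x_1 = -38/5, x_2 = -87/10, minimum W = -74

Extreme points and W = -4x_1 + 12x_2:
  (-38/5, -87/10) → W = -74
  (-262/179, -47/179) → W = 484/179
  (-71/190, -28/19) → W = -1538/95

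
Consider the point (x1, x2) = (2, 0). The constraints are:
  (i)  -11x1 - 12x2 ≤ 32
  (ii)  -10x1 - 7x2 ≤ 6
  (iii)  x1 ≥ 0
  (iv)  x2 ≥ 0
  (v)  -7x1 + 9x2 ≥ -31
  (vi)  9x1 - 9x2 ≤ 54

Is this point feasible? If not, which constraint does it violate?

feasible

(i): -22 ≤ 32 ✓
(ii): -20 ≤ 6 ✓
(iii): 2 ≥ 0 ✓
(iv): 0 ≥ 0 ✓
(v): -14 ≥ -31 ✓
(vi): 18 ≤ 54 ✓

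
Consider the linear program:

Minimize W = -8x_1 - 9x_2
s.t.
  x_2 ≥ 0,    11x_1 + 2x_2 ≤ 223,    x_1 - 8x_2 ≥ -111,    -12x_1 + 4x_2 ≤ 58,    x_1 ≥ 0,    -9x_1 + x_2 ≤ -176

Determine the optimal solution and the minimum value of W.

Extreme points and W = -8x_1 - 9x_2:
  (223/11, 0) → W = -1784/11
  (176/9, 0) → W = -1408/9
  (575/29, 71/29) → W = -5239/29

At the optimal vertex, 11x_1 + 2x_2 = 223 and -9x_1 + x_2 = -176.
Solving simultaneously gives x_1 = 575/29, x_2 = 71/29.

x_1 = 575/29, x_2 = 71/29, minimum W = -5239/29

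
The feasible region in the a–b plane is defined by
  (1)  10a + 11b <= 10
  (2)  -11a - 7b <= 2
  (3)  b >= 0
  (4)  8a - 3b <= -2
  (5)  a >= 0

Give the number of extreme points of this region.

3

The feasible vertices (each the meet of two boundaries and inside every other half-plane) are:
  (4/59, 50/59)
  (0, 10/11)
  (0, 2/3)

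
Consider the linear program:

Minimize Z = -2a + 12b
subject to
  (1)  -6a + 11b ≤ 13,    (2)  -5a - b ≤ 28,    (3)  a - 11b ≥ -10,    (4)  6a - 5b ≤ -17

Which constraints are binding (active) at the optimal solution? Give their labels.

(2) and (4)

Corner points and Z = -2a + 12b:
  (-321/61, -103/61) → Z = -594/61
  (-61/18, -2/3) → Z = -11/9
  (-157/31, -83/31) → Z = -22

The minimum is at (-157/31, -83/31). Substituting into each constraint, equality holds for (2) and (4); the remaining constraints have slack.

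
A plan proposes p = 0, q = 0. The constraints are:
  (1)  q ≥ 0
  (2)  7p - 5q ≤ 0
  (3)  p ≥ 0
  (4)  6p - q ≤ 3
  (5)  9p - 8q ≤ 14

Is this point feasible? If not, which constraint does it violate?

feasible

(1): 0 ≥ 0 ✓
(2): 0 ≤ 0 ✓
(3): 0 ≥ 0 ✓
(4): 0 ≤ 3 ✓
(5): 0 ≤ 14 ✓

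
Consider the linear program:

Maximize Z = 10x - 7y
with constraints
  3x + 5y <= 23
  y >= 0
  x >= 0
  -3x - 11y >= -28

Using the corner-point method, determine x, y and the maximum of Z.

x = 23/3, y = 0, maximum Z = 230/3

Feasible corners and Z = 10x - 7y:
  (23/3, 0) → Z = 230/3
  (113/18, 5/6) → Z = 1025/18
  (0, 0) → Z = 0
  (0, 28/11) → Z = -196/11

At the optimal vertex, 3x + 5y = 23 and y = 0.
Solving simultaneously gives x = 23/3, y = 0.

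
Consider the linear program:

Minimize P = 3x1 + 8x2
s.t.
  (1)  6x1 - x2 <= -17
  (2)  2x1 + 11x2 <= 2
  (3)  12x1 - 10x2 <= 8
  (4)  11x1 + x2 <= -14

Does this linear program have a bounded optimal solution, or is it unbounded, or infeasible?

unbounded

From the feasible point (-185/68, 23/34), moving in the direction (-11, 2) keeps every constraint satisfied while P decreases without bound.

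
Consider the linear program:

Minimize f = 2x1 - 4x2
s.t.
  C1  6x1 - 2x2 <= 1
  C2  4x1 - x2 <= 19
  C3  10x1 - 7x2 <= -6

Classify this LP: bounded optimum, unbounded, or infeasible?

From the feasible point (37/2, 55), moving in the direction (1, 4) keeps every constraint satisfied while f decreases without bound.

unbounded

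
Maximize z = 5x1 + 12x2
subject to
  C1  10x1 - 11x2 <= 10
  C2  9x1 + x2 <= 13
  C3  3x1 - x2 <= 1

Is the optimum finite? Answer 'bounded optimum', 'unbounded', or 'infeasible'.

unbounded

From the feasible point (1/23, -20/23), moving in the direction (-1, 9) keeps every constraint satisfied while z increases without bound.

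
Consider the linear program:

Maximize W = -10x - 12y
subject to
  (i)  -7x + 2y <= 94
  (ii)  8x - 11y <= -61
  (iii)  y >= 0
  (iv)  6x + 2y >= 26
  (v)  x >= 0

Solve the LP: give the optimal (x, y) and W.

x = 2, y = 7, maximum W = -104

Vertices and W = -10x - 12y:
  (0, 47) → W = -564
  (2, 7) → W = -104
  (0, 13) → W = -156
The feasible region is unbounded (it extends along (2, 7), (11, 8)), but W strictly decreases along every unbounded feasible direction, so there is no improving ray and the maximum is attained at a vertex.

The binding constraints are 8x - 11y = -61 and 6x + 2y = 26.
Solving simultaneously gives x = 2, y = 7.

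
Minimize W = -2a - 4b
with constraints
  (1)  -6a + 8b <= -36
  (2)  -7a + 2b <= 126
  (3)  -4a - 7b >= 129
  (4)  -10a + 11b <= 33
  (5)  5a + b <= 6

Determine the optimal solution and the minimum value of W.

Corner points and W = -2a - 4b:
  (-270/11, -252/11) → W = 1548/11
  (-390/37, -459/37) → W = 2616/37
  (171/31, -669/31) → W = 2334/31
The feasible region is unbounded (it extends along (1, -5), (-2, -7)), but W strictly increases along every unbounded feasible direction, so there is no improving ray and the minimum is attained at a vertex.

The optimum lies where -6a + 8b = -36 and -4a - 7b = 129.
Solving simultaneously gives a = -390/37, b = -459/37.

a = -390/37, b = -459/37, minimum W = 2616/37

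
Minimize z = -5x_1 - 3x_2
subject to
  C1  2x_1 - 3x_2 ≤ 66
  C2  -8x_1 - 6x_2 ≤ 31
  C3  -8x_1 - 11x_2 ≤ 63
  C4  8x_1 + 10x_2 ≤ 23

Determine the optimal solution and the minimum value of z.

x_1 = 729/44, x_2 = -241/22, minimum z = -2199/44

Extreme points and z = -5x_1 - 3x_2:
  (537/46, -327/23) → z = -723/46
  (729/44, -241/22) → z = -2199/44
  (37/40, -32/5) → z = 583/40
  (-14, 27/2) → z = 59/2

The binding constraints are 2x_1 - 3x_2 = 66 and 8x_1 + 10x_2 = 23.
Solving simultaneously gives x_1 = 729/44, x_2 = -241/22.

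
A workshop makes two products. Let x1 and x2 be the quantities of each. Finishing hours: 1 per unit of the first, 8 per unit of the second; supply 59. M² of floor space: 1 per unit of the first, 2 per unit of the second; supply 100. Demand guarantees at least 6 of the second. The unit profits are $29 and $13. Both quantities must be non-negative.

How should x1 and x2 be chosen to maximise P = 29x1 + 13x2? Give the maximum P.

x1 = 11, x2 = 6, maximum P = 397

Corner points and P = 29x1 + 13x2:
  (0, 59/8) → P = 767/8
  (0, 6) → P = 78
  (11, 6) → P = 397

The optimum lies where x1 + 8x2 = 59 and x2 = 6.
Solving simultaneously gives x1 = 11, x2 = 6.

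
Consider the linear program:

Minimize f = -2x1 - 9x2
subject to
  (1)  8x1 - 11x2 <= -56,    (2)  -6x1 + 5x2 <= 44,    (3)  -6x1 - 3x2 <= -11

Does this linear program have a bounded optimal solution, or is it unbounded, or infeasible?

unbounded

From the feasible point (-47/90, 212/45), moving in the direction (5, 6) keeps every constraint satisfied while f decreases without bound.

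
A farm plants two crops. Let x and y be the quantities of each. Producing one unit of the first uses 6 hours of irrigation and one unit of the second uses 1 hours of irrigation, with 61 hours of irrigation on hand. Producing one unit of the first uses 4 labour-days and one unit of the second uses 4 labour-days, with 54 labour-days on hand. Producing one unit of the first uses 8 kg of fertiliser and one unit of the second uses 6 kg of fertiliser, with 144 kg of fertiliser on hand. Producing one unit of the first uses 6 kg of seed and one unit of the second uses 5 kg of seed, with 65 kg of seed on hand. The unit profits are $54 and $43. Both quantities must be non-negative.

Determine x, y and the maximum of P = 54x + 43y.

Corner points and P = 54x + 43y:
  (0, 0) → P = 0
  (0, 13) → P = 559
  (61/6, 0) → P = 549
  (10, 1) → P = 583

The optimum lies where 6x + y = 61 and 6x + 5y = 65.
Solving simultaneously gives x = 10, y = 1.

x = 10, y = 1, maximum P = 583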